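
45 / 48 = 15 / 16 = 0.94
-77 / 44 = -7 / 4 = -1.75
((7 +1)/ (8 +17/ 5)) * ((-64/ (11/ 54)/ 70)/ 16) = -288/ 1463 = -0.20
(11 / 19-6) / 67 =-103 / 1273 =-0.08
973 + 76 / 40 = 9749 / 10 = 974.90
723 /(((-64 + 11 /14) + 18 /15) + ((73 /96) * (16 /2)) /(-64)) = -19434240 /1669499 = -11.64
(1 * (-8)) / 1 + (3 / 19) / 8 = -1213 / 152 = -7.98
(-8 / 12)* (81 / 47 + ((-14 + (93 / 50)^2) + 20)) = -438001 / 58750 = -7.46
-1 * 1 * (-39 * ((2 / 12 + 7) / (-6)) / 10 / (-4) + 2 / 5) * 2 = 367 / 240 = 1.53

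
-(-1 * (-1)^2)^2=-1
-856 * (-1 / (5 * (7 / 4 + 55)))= 3424 / 1135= 3.02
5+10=15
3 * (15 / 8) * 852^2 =4083210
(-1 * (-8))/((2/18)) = 72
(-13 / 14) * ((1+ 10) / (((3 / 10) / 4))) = -2860 / 21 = -136.19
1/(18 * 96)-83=-143423/1728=-83.00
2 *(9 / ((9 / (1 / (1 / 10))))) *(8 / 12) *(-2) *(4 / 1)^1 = -320 / 3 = -106.67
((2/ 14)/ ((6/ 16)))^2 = 64/ 441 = 0.15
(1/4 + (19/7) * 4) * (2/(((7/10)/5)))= 7775/49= 158.67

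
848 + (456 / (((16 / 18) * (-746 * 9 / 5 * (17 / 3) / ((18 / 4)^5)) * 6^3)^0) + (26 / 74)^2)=1785345 / 1369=1304.12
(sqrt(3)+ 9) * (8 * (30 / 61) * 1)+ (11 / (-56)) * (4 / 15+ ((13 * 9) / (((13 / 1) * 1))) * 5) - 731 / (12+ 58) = 240 * sqrt(3) / 61+ 823699 / 51240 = 22.89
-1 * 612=-612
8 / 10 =4 / 5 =0.80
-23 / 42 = -0.55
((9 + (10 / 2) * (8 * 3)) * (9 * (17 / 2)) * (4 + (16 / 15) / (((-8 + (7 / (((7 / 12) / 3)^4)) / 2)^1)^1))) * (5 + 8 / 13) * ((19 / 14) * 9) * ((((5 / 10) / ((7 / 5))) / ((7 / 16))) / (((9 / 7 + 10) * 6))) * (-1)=-9046308251466 / 277128761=-32642.98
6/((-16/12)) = -9/2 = -4.50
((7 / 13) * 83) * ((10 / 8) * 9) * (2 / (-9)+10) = 63910 / 13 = 4916.15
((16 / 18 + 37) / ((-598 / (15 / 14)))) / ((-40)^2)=-341 / 8037120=-0.00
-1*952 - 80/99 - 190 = -113138/99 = -1142.81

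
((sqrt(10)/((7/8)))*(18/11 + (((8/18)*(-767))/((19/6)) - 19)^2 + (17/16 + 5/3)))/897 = 1310650493*sqrt(10)/64115766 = 64.64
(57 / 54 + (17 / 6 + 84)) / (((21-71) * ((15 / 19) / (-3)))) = 6.68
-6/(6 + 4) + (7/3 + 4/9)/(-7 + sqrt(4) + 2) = -206/135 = -1.53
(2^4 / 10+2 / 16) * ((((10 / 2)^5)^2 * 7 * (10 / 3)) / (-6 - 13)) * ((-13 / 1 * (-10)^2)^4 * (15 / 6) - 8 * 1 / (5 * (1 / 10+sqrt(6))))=-1681148851928717226562500 / 11381+62890625000 * sqrt(6) / 11381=-147715389854016622144.07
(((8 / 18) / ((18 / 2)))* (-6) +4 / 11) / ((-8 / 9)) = -0.08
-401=-401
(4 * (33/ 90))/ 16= 11/ 120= 0.09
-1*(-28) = 28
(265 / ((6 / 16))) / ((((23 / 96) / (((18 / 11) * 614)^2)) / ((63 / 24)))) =21751885048320 / 2783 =7815984566.41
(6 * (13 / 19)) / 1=78 / 19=4.11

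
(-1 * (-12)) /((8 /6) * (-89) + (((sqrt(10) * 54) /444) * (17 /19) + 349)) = 24587886168 /471949761653 - 11616372 * sqrt(10) /471949761653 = 0.05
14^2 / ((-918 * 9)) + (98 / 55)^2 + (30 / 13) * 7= 3136127512 / 162451575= 19.30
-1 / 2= -0.50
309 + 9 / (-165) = 16992 / 55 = 308.95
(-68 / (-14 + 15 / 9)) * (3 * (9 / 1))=148.86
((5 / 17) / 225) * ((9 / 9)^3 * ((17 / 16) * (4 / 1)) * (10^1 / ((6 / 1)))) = 1 / 108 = 0.01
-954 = -954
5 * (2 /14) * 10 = 50 /7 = 7.14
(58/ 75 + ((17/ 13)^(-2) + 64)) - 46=419587/ 21675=19.36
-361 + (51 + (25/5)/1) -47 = -352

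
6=6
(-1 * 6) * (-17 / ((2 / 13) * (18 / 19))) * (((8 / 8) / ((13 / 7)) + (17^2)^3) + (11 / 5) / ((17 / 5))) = 33784552403 / 2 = 16892276201.50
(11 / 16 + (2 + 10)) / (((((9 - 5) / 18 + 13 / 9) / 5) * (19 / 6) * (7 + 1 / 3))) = 5481 / 3344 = 1.64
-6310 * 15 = -94650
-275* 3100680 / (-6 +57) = -284229000 / 17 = -16719352.94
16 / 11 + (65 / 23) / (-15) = 1.27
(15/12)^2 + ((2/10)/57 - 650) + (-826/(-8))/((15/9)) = -2674367/4560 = -586.48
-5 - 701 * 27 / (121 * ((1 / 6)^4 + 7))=-30018557 / 1097833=-27.34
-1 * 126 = -126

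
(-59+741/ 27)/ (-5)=6.31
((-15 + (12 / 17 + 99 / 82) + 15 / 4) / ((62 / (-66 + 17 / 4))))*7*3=135022797 / 691424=195.28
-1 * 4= -4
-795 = -795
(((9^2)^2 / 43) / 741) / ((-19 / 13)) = -2187 / 15523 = -0.14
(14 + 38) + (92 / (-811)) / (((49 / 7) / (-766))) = 365676 / 5677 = 64.41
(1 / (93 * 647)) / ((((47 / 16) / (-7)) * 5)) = -112 / 14140185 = -0.00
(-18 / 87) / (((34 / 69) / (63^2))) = -821583 / 493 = -1666.50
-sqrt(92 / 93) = -2 * sqrt(2139) / 93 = -0.99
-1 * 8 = -8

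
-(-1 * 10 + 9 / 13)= 121 / 13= 9.31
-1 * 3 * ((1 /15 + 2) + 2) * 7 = -427 /5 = -85.40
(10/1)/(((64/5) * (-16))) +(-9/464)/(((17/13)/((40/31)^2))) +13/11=2957251113/2668289536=1.11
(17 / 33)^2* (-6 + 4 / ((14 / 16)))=-2890 / 7623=-0.38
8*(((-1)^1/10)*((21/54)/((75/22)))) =-308/3375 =-0.09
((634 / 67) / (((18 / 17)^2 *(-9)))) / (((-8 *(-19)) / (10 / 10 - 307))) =1557421 / 824904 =1.89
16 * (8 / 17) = 128 / 17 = 7.53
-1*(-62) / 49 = 62 / 49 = 1.27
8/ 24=1/ 3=0.33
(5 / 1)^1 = 5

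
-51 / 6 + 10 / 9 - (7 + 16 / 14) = -1957 / 126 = -15.53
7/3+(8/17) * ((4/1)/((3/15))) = 11.75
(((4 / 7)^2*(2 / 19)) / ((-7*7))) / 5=-32 / 228095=-0.00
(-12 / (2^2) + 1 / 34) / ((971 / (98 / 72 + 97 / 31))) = -506111 / 36843624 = -0.01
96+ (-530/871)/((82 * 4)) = 13712759/142844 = 96.00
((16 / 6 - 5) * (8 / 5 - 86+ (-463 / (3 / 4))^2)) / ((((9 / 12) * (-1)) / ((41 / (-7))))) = -2811898408 / 405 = -6942959.03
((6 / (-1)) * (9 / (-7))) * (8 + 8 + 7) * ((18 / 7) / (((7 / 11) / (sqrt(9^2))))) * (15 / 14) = 16599330 / 2401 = 6913.51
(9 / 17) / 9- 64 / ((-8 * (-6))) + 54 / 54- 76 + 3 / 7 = -27077 / 357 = -75.85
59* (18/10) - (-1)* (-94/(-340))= 18101/170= 106.48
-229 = -229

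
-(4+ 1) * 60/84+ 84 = 563/7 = 80.43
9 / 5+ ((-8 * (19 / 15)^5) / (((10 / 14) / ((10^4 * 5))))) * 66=-48808862759 / 405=-120515710.52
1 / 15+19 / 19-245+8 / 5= -242.33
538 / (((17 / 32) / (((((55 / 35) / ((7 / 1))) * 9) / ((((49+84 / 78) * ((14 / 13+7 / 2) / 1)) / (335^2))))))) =21550259702400 / 21510559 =1001845.64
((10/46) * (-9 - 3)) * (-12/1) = 720/23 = 31.30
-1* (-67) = 67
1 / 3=0.33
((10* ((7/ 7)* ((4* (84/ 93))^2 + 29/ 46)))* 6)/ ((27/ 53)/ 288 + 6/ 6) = 30776955840/ 37552997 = 819.56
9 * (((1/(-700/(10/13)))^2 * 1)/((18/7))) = 1/236600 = 0.00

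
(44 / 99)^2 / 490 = 8 / 19845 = 0.00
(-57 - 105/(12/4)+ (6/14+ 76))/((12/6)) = -109/14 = -7.79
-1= -1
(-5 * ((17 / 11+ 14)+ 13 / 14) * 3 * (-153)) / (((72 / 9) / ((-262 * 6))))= -7429250.31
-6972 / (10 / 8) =-27888 / 5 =-5577.60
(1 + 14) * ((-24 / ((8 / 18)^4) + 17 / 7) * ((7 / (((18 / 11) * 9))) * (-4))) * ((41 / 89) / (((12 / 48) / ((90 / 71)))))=1547347175 / 37914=40812.03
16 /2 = 8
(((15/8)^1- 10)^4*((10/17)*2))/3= 89253125/52224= 1709.04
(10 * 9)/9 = 10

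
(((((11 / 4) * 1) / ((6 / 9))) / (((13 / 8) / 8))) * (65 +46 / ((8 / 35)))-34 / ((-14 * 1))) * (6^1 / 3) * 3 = 2953506 / 91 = 32456.11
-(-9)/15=3/5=0.60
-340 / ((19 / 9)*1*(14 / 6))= -9180 / 133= -69.02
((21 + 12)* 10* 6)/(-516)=-165/43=-3.84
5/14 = 0.36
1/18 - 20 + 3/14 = -1243/63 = -19.73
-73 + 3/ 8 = -581/ 8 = -72.62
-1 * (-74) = 74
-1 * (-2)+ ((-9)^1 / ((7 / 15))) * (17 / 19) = -2029 / 133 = -15.26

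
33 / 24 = 11 / 8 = 1.38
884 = 884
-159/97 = -1.64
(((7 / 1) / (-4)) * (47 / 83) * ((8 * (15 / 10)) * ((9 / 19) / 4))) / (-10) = 8883 / 63080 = 0.14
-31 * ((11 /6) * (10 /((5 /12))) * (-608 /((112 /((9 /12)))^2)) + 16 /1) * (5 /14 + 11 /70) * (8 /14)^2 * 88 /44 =-12949506 /84035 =-154.10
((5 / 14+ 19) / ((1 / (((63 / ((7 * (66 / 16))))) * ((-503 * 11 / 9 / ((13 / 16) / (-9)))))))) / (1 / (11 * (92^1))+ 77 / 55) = 44143601920 / 215033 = 205287.57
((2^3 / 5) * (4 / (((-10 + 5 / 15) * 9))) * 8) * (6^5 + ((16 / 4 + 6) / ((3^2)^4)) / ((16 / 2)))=-13060694336 / 2854035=-4576.22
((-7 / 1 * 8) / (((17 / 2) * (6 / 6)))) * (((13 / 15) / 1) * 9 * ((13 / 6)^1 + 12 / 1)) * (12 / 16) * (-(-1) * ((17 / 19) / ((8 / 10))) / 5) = -4641 / 38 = -122.13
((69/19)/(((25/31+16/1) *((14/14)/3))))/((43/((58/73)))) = 372186/31072961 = 0.01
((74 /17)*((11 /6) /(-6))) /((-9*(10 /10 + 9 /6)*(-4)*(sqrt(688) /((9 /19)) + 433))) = -0.00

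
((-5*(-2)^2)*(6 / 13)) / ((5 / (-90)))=2160 / 13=166.15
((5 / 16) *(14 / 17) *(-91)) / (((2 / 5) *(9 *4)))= -15925 / 9792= -1.63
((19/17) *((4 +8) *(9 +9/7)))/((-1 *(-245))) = 16416/29155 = 0.56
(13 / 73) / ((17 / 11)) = 0.12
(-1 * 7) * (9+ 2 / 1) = -77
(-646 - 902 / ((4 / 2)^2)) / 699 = -581 / 466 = -1.25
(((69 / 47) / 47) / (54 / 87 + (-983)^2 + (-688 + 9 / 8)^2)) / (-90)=-21344 / 88440272663235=-0.00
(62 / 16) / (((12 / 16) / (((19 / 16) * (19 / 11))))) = 11191 / 1056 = 10.60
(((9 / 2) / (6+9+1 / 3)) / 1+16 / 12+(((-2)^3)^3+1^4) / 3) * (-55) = 853655 / 92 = 9278.86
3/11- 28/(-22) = 17/11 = 1.55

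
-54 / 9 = -6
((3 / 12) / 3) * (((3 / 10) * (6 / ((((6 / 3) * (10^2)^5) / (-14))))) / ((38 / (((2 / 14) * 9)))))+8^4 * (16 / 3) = 498073599999999919 / 22800000000000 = 21845.33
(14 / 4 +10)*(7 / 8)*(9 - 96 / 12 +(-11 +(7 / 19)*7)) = -26649 / 304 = -87.66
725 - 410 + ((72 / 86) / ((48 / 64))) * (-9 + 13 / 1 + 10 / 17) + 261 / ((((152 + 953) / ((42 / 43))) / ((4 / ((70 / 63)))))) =76250241 / 237575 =320.95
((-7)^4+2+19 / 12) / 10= 5771 / 24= 240.46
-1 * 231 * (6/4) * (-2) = 693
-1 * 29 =-29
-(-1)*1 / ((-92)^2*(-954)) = -1 / 8074656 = -0.00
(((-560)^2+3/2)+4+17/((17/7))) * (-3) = -1881675/2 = -940837.50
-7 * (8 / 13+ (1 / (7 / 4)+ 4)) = -472 / 13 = -36.31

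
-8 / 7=-1.14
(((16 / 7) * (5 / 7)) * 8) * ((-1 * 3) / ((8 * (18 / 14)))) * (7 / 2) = -40 / 3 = -13.33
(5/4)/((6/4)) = 5/6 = 0.83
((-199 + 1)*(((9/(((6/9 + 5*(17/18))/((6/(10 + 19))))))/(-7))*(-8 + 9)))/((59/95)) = 18283320/1161769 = 15.74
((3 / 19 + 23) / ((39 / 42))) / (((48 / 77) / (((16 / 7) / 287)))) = 9680 / 30381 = 0.32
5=5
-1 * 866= -866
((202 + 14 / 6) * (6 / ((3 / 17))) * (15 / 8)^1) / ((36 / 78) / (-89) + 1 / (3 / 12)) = 60285485 / 18488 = 3260.79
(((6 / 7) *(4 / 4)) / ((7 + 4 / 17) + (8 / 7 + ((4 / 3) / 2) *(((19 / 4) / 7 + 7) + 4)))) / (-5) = -0.01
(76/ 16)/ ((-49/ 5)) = -95/ 196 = -0.48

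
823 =823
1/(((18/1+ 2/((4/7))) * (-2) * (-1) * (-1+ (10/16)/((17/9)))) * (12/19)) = -0.06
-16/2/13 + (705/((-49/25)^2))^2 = 2523908959717/74942413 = 33677.98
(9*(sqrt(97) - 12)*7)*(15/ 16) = -2835/ 4 + 945*sqrt(97)/ 16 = -127.05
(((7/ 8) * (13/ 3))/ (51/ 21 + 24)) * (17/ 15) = 0.16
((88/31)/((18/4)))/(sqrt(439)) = 0.03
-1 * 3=-3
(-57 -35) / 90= -46 / 45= -1.02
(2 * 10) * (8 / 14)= 80 / 7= 11.43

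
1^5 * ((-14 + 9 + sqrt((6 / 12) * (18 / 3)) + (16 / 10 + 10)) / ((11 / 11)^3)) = sqrt(3) + 33 / 5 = 8.33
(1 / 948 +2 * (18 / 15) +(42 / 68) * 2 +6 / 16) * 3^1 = 646469 / 53720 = 12.03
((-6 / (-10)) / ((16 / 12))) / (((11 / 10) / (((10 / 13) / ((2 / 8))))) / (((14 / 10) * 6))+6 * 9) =1512 / 181583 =0.01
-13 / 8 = -1.62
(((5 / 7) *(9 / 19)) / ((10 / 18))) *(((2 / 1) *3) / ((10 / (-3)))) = -729 / 665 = -1.10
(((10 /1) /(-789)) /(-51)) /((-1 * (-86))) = 5 /1730277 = 0.00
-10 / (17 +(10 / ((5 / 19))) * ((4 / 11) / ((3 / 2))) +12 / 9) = -110 / 303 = -0.36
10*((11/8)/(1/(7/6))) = 385/24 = 16.04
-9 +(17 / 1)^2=280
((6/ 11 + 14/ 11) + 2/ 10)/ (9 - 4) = 111/ 275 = 0.40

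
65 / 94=0.69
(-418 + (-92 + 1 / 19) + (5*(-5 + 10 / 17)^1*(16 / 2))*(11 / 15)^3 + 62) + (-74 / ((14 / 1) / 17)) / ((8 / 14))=-674.79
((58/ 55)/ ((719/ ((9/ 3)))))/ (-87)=-2/ 39545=-0.00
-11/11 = -1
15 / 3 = 5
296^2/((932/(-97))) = -2124688/233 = -9118.83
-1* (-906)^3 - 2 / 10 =3718387079 / 5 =743677415.80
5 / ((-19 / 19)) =-5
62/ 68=31/ 34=0.91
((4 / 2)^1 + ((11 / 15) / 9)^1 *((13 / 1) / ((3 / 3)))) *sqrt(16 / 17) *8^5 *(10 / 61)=108265472 *sqrt(17) / 27999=15943.07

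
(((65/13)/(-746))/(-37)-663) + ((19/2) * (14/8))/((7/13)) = -632.12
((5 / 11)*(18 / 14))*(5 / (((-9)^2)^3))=25 / 4546773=0.00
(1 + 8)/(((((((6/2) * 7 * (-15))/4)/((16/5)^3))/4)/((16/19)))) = -1048576/83125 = -12.61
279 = 279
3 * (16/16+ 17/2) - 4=24.50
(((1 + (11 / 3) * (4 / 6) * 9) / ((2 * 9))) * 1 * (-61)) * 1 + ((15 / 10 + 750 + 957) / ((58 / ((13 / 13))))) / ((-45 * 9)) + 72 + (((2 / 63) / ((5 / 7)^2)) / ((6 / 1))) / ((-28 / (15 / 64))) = -6030743 / 1002240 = -6.02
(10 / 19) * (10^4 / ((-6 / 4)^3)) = -800000 / 513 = -1559.45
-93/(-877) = 93/877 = 0.11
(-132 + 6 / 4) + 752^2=1130747 / 2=565373.50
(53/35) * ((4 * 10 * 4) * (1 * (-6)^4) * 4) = 1256009.14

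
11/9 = 1.22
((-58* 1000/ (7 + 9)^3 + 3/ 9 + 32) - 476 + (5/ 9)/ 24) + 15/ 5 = -3143603/ 6912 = -454.80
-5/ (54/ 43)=-215/ 54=-3.98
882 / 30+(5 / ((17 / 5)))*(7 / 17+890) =1934608 / 1445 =1338.83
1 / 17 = 0.06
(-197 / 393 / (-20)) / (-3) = -197 / 23580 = -0.01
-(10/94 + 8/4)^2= -9801/2209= -4.44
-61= -61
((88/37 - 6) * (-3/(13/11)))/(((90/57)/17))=238051/2405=98.98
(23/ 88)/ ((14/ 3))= 69/ 1232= 0.06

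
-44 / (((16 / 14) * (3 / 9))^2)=-4851 / 16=-303.19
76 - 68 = 8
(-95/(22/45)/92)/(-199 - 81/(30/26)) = 21375/2724304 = 0.01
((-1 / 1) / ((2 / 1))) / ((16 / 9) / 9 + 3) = -81 / 518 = -0.16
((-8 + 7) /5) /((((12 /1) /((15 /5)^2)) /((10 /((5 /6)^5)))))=-11664 /3125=-3.73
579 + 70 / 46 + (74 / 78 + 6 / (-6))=520682 / 897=580.47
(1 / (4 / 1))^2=1 / 16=0.06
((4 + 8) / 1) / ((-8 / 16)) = -24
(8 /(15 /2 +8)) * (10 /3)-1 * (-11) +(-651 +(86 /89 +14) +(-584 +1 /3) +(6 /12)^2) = -39952415 /33108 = -1206.73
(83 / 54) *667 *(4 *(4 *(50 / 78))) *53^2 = 31101809800 / 1053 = 29536381.58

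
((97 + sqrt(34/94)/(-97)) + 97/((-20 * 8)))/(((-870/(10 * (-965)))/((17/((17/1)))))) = 992213/928 - 965 * sqrt(799)/396633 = 1069.13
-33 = -33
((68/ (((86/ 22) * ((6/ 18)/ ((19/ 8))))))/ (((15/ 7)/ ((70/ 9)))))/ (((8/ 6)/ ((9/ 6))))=174097/ 344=506.10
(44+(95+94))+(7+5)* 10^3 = 12233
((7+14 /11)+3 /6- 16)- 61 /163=-27259 /3586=-7.60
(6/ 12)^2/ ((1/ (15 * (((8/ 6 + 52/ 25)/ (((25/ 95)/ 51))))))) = 62016/ 25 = 2480.64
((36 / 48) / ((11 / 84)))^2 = 3969 / 121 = 32.80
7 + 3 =10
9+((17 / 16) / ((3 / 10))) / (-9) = 1859 / 216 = 8.61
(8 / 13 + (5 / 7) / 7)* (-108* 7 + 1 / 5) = -1727003 / 3185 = -542.23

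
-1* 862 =-862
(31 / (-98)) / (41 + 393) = -1 / 1372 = -0.00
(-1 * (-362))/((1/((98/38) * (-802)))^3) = -21969486972436304/6859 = -3203016033304.61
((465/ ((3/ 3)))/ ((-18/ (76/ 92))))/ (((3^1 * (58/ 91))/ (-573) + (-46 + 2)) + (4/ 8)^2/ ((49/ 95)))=716618630/ 1461360039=0.49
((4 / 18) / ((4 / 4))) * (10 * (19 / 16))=95 / 36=2.64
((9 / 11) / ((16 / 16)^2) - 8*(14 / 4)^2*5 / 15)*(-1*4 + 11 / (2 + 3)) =3153 / 55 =57.33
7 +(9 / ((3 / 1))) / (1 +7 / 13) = 8.95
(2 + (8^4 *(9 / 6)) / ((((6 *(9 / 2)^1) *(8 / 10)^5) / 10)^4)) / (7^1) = 8516647558474519 / 5944066965504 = 1432.80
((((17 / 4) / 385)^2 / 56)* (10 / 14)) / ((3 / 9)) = 867 / 185933440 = 0.00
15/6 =5/2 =2.50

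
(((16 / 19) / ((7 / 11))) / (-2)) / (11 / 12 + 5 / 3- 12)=1056 / 15029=0.07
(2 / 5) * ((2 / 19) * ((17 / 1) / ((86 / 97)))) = 3298 / 4085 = 0.81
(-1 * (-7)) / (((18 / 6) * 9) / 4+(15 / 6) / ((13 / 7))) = 0.86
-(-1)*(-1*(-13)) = 13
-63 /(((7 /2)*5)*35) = -18 /175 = -0.10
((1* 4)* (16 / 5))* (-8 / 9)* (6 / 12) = -256 / 45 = -5.69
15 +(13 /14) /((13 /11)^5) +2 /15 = 93182623 /5997810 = 15.54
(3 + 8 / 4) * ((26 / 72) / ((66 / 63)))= 455 / 264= 1.72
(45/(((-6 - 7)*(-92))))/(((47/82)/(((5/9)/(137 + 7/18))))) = 9225/34753069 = 0.00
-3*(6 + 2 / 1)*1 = -24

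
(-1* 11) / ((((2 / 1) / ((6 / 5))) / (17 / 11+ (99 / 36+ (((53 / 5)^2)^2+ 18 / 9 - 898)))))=-77438.23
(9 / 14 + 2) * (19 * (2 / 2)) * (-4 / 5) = -1406 / 35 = -40.17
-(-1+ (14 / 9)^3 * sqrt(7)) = 1 - 2744 * sqrt(7) / 729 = -8.96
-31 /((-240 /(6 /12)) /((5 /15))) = 31 /1440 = 0.02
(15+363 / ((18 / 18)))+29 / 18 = 6833 / 18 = 379.61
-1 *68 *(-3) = 204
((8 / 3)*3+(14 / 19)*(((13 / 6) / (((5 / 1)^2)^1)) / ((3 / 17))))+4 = 52847 / 4275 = 12.36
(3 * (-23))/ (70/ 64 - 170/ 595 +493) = -5152/ 36871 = -0.14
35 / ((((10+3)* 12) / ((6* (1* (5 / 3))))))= 175 / 78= 2.24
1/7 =0.14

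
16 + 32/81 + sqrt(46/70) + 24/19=18.47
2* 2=4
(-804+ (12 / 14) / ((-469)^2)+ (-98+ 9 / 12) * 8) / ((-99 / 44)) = 703.11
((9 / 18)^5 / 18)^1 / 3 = 1 / 1728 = 0.00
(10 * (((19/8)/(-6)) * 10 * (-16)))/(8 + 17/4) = 7600/147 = 51.70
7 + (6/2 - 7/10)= 93/10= 9.30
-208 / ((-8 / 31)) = 806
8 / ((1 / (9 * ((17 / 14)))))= 612 / 7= 87.43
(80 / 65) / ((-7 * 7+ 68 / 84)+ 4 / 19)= -798 / 31109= -0.03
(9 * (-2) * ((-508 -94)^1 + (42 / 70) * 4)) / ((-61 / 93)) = -5018652 / 305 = -16454.60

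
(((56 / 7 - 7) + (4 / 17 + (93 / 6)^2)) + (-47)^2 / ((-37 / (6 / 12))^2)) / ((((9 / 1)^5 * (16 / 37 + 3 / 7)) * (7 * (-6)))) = -11258951 / 99391512996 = -0.00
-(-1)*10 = 10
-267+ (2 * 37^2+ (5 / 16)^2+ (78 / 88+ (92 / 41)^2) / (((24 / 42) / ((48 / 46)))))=270218053893 / 108875008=2481.91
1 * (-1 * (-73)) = 73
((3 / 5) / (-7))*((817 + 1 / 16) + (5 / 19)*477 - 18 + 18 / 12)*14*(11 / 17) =-9290523 / 12920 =-719.08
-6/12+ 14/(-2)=-7.50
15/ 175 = 0.09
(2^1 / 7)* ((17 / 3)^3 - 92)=694 / 27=25.70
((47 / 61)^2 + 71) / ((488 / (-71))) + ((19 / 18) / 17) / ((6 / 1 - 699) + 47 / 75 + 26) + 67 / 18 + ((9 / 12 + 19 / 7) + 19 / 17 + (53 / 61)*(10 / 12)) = -16865729815805 / 12149484423678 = -1.39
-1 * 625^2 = -390625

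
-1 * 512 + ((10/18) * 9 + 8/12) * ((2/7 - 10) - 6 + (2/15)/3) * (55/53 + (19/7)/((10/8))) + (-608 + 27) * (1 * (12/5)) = -3841399676/1752975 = -2191.36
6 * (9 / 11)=54 / 11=4.91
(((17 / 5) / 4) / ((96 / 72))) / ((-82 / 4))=-51 / 1640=-0.03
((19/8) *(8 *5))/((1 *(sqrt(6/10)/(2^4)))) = 1520 *sqrt(15)/3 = 1962.31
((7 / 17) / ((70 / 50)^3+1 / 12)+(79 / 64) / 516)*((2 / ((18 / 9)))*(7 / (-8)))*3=-0.39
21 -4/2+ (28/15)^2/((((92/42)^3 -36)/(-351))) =98823209/1475375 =66.98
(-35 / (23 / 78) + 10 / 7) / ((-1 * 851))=18880 / 137011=0.14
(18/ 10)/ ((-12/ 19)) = -57/ 20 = -2.85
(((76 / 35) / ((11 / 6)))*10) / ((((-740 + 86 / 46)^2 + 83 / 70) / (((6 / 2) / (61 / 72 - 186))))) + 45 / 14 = 133133933076190245 / 41419450384796638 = 3.21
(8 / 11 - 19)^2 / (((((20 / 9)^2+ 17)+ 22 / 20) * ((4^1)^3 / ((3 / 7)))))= 49087215 / 505787744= 0.10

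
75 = 75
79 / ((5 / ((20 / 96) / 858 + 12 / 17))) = 19527931 / 1750320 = 11.16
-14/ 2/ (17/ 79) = -553/ 17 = -32.53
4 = 4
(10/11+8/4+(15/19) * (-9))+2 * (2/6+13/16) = -9553/5016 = -1.90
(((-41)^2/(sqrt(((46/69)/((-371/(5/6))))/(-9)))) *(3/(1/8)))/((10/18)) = 5629838.31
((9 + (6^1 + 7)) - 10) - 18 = -6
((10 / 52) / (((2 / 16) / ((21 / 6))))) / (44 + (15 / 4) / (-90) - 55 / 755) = 253680 / 2067533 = 0.12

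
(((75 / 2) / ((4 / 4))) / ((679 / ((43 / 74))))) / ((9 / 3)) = 1075 / 100492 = 0.01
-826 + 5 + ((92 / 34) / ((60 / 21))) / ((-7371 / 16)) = -73483789 / 89505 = -821.00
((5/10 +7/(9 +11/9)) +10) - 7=385/92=4.18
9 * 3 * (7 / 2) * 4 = 378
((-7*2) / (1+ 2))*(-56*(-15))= -3920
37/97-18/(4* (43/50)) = -20234/4171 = -4.85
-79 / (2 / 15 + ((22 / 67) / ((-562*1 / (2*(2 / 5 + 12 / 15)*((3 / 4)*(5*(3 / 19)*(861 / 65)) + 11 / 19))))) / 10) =-55105687650 / 92181601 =-597.79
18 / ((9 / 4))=8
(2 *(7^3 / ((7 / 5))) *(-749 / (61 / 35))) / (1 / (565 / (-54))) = 3628811375 / 1647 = 2203285.60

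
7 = 7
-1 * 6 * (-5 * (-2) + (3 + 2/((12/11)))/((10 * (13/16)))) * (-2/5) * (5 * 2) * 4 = 66112/65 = 1017.11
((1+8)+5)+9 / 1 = 23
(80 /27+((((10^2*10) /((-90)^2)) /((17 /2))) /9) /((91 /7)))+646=104553794 /161109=648.96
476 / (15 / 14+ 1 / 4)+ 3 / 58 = 773135 / 2146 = 360.27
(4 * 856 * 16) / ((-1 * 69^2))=-54784 / 4761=-11.51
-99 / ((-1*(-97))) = -99 / 97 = -1.02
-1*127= -127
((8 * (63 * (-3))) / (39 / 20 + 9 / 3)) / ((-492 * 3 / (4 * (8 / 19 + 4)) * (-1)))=-31360 / 8569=-3.66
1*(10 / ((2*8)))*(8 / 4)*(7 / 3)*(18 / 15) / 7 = 1 / 2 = 0.50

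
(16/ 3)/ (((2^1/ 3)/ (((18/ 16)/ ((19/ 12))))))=5.68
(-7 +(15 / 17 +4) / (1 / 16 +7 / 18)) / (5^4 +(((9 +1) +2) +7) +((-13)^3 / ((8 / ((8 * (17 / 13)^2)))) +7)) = -4217 / 3432130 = -0.00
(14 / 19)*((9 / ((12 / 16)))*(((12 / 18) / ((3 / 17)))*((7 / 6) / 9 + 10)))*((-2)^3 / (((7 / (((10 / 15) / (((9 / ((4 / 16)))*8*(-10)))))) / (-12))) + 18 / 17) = 24737528 / 69255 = 357.19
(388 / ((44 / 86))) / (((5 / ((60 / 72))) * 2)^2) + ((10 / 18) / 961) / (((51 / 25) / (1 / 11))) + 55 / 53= 1179044623 / 187025976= 6.30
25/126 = 0.20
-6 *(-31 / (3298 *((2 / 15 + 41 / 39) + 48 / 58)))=175305 / 6254657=0.03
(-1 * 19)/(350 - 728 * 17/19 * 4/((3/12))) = 361/191366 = 0.00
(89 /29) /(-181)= -89 /5249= -0.02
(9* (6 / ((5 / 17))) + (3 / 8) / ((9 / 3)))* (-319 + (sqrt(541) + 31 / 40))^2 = 1197100958309 / 64000 - 93545421* sqrt(541) / 800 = 15984938.73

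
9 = 9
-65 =-65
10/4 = 5/2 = 2.50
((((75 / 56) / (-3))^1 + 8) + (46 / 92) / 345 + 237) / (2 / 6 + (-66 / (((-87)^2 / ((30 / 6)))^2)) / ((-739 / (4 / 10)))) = 22226068311166593 / 30294572412440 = 733.67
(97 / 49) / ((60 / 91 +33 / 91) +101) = 1261 / 64988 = 0.02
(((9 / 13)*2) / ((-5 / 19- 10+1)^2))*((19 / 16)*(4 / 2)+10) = 29241 / 146432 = 0.20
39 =39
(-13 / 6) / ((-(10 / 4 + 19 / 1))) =13 / 129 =0.10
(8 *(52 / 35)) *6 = 2496 / 35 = 71.31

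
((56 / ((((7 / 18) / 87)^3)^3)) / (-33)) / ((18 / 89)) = -746813316531799779788292139008 / 63412811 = -11777010114435705740726.30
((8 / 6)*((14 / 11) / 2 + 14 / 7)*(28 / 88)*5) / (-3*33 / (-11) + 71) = 203 / 2904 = 0.07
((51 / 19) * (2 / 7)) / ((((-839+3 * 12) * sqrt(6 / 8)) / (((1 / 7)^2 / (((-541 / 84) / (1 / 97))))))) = 816 * sqrt(3) / 39231437861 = 0.00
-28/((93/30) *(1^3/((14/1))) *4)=-980/31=-31.61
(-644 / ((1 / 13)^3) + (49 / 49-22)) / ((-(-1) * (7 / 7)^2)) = -1414889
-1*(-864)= 864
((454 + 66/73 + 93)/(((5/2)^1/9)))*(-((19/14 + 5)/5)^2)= -3188.53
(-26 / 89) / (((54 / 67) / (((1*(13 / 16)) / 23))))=-11323 / 884304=-0.01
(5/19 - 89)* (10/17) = -16860/323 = -52.20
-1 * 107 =-107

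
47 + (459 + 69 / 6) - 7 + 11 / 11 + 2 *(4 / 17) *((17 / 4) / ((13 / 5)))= 13319 / 26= 512.27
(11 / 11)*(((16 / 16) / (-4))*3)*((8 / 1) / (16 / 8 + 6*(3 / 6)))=-6 / 5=-1.20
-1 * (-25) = 25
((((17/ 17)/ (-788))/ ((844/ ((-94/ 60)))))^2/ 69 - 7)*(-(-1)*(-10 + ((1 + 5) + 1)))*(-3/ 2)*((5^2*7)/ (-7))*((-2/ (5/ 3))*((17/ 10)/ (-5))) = 3268706222633204047/ 10173377599232000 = 321.30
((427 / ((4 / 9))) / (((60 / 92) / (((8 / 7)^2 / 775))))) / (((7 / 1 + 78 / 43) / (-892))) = -2583046464 / 10280375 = -251.26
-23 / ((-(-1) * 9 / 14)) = -322 / 9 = -35.78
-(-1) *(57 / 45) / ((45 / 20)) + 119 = 16141 / 135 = 119.56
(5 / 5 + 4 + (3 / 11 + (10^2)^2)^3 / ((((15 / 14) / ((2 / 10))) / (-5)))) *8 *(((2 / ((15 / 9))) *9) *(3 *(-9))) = 72454919806076390064 / 33275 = 2177458145937682.65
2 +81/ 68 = 217/ 68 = 3.19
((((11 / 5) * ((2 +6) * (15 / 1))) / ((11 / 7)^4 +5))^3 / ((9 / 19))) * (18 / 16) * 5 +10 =14002168356424770 / 87587538121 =159864.85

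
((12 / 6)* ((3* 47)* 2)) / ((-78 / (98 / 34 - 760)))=1209874 / 221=5474.54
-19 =-19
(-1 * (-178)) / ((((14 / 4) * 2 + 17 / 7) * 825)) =623 / 27225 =0.02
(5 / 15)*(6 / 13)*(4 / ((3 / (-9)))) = -24 / 13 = -1.85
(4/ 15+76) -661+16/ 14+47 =-56342/ 105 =-536.59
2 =2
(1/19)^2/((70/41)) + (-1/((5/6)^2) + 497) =62614211/126350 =495.56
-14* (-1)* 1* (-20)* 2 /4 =-140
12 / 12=1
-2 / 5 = -0.40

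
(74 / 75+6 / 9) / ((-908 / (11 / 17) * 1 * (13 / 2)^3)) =-2728 / 635866725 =-0.00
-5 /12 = -0.42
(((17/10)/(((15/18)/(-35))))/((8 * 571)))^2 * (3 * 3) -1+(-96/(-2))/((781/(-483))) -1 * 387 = -170172682868179/407420833600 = -417.68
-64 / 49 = -1.31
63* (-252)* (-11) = 174636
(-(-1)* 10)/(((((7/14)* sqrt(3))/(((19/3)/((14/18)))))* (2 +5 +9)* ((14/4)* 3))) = 95* sqrt(3)/294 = 0.56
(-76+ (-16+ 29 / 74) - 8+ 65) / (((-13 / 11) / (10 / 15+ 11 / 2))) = 2167 / 12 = 180.58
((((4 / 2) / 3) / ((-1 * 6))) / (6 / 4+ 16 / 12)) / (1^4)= -2 / 51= -0.04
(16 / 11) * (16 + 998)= 16224 / 11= 1474.91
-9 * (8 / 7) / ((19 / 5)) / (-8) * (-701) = -31545 / 133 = -237.18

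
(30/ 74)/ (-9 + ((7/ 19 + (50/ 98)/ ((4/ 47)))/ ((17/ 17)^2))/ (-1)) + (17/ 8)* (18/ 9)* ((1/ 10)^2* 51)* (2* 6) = 1833473827/ 70562700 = 25.98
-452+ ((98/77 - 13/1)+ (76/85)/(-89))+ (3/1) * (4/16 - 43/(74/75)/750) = -570421543/1231582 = -463.16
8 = 8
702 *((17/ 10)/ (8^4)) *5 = 5967/ 4096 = 1.46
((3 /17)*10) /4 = 15 /34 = 0.44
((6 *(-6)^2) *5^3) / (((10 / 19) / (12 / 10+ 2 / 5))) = 82080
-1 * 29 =-29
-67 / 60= -1.12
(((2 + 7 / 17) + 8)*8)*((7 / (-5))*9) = -89208 / 85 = -1049.51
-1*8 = -8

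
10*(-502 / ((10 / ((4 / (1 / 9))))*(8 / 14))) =-31626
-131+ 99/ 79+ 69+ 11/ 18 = -85513/ 1422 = -60.14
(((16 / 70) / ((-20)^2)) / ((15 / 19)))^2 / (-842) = -361 / 580190625000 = -0.00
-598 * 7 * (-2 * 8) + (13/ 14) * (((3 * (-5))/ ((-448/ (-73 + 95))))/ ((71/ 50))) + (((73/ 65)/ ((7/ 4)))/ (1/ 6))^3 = 14346134031153551/ 214014164000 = 67033.57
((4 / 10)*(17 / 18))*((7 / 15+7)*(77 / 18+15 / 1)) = 330344 / 6075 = 54.38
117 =117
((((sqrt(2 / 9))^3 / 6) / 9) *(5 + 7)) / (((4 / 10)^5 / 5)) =15625 *sqrt(2) / 1944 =11.37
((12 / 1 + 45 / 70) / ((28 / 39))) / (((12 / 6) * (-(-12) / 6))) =6903 / 1568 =4.40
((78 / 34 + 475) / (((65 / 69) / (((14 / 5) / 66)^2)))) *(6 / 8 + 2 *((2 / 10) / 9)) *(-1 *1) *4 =-9144478 / 3155625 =-2.90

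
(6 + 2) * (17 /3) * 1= 136 /3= 45.33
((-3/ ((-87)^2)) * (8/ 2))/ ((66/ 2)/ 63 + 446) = -28/ 7886057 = -0.00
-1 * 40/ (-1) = 40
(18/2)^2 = 81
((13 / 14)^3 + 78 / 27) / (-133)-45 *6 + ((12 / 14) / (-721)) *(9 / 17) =-1553008378955 / 5751278568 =-270.03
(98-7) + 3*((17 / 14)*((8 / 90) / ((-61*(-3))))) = 91.00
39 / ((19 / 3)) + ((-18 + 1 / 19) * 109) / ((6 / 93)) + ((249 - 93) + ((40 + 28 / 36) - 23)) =-10308613 / 342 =-30142.14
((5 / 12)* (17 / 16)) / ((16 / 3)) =85 / 1024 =0.08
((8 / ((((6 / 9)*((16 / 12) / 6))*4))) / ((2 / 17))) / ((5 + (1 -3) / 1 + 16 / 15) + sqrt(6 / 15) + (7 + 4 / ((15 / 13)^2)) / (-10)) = 3562471125 / 91142402 -116184375*sqrt(10) / 45571201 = 31.02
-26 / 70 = -13 / 35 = -0.37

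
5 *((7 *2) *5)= 350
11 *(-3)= -33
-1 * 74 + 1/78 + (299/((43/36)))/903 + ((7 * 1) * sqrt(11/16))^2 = -323238709/8076432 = -40.02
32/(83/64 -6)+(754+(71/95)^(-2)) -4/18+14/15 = 51189600107/68280345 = 749.70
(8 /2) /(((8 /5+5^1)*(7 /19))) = 380 /231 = 1.65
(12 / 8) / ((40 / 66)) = 99 / 40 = 2.48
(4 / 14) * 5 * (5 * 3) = 150 / 7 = 21.43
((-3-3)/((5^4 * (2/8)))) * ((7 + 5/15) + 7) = -344/625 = -0.55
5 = 5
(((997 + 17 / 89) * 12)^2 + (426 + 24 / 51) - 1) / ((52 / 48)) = 231382587511116 / 1750541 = 132177759.62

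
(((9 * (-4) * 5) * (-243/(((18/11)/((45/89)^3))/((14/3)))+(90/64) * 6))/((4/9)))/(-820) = -74133077985/1849838656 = -40.08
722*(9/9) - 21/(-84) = 2889/4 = 722.25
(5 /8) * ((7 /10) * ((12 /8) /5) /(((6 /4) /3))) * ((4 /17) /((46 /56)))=147 /1955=0.08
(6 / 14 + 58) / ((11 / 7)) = 409 / 11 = 37.18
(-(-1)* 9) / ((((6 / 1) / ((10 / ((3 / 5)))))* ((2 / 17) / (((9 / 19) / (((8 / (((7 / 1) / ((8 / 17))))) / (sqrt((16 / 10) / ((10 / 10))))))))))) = 91035* sqrt(10) / 1216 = 236.74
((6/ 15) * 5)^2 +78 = 82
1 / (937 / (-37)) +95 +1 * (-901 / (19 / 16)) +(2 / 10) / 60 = -3545145197 / 5340900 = -663.77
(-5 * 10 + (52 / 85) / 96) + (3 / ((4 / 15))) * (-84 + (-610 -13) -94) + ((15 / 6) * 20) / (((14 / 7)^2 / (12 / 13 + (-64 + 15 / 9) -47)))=-92080727 / 8840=-10416.37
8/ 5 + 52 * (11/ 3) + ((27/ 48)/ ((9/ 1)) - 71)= 29119/ 240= 121.33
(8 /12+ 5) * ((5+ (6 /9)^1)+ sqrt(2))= 17 * sqrt(2) /3+ 289 /9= 40.12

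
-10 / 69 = -0.14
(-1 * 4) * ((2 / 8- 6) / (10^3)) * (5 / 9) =23 / 1800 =0.01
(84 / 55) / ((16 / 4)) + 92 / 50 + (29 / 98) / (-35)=417551 / 188650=2.21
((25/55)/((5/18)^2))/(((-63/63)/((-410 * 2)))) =4830.55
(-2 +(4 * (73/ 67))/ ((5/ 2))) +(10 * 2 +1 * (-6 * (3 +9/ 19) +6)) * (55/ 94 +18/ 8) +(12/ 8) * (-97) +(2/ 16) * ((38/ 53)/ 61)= -507307015851/ 3868672460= -131.13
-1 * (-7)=7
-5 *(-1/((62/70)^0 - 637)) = -5/636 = -0.01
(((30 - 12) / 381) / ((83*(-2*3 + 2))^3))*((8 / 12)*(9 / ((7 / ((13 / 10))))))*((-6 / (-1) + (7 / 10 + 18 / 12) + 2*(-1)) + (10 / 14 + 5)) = -48789 / 2846584400800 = -0.00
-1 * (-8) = 8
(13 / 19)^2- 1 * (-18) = 6667 / 361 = 18.47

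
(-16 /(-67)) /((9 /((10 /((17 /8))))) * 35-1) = 256 /70685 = 0.00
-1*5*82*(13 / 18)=-2665 / 9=-296.11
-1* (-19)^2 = -361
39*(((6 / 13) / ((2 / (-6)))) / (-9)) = 6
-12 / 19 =-0.63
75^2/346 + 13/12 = 35999/2076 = 17.34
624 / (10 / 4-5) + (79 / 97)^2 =-11711227 / 47045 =-248.94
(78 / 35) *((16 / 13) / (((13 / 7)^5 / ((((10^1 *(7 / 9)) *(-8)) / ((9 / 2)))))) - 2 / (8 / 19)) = -8633184811 / 701743770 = -12.30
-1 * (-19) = 19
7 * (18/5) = 126/5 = 25.20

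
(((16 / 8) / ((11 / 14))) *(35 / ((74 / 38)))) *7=130340 / 407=320.25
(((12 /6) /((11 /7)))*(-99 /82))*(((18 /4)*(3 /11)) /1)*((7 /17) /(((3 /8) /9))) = -142884 /7667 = -18.64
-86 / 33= -2.61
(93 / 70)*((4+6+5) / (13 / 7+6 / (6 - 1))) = 1395 / 214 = 6.52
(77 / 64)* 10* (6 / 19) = 1155 / 304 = 3.80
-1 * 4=-4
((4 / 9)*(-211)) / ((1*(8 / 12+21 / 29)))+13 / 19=-460325 / 6897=-66.74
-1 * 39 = -39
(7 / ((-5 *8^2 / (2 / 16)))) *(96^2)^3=-10701766656 / 5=-2140353331.20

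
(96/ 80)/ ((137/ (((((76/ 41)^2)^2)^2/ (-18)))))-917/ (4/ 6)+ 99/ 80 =-360822651713278734487/ 262544341533498480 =-1374.33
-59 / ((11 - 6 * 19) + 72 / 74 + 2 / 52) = 56758 / 98113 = 0.58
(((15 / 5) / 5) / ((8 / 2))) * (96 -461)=-219 / 4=-54.75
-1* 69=-69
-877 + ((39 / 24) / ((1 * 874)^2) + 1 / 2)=-5356298499 / 6111008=-876.50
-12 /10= -6 /5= -1.20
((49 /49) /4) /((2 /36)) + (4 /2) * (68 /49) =713 /98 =7.28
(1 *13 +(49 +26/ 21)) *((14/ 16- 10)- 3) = -16102/ 21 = -766.76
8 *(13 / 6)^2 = 338 / 9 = 37.56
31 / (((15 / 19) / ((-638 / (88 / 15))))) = -17081 / 4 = -4270.25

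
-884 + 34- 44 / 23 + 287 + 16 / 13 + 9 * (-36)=-265417 / 299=-887.68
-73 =-73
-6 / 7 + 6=5.14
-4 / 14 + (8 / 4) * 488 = 975.71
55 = 55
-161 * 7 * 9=-10143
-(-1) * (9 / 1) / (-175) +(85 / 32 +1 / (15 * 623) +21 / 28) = 5016289 / 1495200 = 3.35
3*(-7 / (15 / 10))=-14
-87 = -87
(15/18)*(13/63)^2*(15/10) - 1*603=-9572383/15876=-602.95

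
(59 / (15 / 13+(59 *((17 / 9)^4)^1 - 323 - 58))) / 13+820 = 25963546079 / 31662389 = 820.01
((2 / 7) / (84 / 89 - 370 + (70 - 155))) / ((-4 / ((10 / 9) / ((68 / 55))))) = 24475 / 173120724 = 0.00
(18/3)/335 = 6/335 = 0.02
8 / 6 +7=25 / 3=8.33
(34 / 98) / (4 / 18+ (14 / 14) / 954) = 5406 / 3479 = 1.55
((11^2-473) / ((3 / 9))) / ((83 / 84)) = -88704 / 83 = -1068.72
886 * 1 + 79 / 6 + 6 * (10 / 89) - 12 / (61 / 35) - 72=26741807 / 32574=820.96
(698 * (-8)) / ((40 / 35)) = -4886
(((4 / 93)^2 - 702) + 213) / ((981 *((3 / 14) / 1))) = -59210830 / 25454007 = -2.33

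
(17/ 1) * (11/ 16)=187/ 16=11.69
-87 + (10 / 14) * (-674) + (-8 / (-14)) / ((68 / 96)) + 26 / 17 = -67365 / 119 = -566.09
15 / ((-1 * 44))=-15 / 44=-0.34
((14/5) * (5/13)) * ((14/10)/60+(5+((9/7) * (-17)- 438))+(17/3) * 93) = 151549/1950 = 77.72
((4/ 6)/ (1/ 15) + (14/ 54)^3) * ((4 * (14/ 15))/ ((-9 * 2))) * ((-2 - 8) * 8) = 166.22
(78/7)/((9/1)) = 26/21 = 1.24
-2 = -2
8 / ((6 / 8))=10.67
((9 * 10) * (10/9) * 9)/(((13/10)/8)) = 72000/13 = 5538.46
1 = 1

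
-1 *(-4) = 4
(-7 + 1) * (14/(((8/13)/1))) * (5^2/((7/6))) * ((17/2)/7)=-49725/14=-3551.79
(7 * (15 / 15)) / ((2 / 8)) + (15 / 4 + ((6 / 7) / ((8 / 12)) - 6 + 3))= 841 / 28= 30.04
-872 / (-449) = 1.94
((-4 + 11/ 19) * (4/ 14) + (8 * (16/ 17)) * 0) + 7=801/ 133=6.02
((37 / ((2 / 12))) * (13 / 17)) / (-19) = -2886 / 323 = -8.93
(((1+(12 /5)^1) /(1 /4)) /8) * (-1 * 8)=-68 /5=-13.60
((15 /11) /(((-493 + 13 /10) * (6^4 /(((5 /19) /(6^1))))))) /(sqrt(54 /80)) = -125 * sqrt(30) /5993272296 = -0.00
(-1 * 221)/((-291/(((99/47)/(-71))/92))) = -7293/29779388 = -0.00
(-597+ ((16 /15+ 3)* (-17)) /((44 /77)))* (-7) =301553 /60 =5025.88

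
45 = 45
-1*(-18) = 18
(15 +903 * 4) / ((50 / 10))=3627 / 5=725.40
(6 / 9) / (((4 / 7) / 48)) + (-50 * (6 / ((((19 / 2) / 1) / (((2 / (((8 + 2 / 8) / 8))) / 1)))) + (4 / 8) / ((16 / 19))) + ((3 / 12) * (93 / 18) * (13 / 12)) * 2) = -60442 / 1881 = -32.13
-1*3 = -3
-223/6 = -37.17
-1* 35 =-35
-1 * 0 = 0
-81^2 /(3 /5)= -10935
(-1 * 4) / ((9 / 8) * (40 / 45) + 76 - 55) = -2 / 11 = -0.18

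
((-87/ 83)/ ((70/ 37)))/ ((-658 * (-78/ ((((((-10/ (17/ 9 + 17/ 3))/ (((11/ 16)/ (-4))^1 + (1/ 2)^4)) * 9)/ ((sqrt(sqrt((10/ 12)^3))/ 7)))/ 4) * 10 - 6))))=-0.02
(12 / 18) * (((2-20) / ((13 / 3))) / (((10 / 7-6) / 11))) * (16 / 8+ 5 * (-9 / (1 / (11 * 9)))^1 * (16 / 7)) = -67839.75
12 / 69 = 4 / 23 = 0.17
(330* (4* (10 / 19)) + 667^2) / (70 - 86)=-8466091 / 304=-27848.98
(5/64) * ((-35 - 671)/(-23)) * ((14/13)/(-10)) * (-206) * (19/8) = 4835747/38272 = 126.35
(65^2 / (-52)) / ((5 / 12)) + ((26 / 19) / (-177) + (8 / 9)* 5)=-1922593 / 10089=-190.56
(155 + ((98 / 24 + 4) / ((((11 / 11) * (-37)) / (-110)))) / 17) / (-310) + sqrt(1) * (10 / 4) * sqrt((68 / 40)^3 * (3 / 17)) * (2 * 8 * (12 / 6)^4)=-118061 / 233988 + 544 * sqrt(30) / 5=595.42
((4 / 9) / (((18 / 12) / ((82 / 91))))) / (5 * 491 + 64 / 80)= 3280 / 30169503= 0.00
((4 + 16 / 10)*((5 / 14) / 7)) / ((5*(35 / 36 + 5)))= 72 / 7525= 0.01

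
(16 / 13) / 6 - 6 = -226 / 39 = -5.79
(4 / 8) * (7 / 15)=7 / 30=0.23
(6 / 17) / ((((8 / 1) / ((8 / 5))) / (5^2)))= 30 / 17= 1.76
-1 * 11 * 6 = -66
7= 7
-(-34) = 34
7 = 7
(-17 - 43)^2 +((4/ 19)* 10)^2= 1301200/ 361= 3604.43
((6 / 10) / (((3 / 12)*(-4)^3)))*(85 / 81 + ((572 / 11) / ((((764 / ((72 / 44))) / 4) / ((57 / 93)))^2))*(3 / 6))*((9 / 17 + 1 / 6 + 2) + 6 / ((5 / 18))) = -0.96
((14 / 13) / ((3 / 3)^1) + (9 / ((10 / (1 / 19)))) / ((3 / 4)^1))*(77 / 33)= 9856 / 3705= 2.66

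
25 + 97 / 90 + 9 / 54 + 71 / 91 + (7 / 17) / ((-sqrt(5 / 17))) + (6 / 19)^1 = 2127224 / 77805 - 7 * sqrt(85) / 85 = 26.58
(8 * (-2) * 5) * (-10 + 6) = 320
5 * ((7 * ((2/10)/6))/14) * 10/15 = 1/18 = 0.06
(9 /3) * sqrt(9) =9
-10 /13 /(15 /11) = -22 /39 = -0.56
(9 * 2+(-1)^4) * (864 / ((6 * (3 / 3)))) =2736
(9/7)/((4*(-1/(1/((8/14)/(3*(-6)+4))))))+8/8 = 71/8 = 8.88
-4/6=-2/3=-0.67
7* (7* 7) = 343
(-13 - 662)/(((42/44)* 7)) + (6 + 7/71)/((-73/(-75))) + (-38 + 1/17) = -572906490/4317439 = -132.70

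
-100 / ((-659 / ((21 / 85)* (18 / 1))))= 7560 / 11203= 0.67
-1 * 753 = -753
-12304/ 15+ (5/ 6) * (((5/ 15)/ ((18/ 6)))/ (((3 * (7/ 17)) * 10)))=-9301739/ 11340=-820.26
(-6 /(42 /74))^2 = 5476 /49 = 111.76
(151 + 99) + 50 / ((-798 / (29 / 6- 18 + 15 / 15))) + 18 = 643417 / 2394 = 268.76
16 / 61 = 0.26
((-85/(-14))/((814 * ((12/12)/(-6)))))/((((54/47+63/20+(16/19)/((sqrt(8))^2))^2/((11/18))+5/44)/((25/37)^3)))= -317733585937500/733155941766061933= -0.00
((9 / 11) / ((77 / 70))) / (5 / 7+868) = 0.00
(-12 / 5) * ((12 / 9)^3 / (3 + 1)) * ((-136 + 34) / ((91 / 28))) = 8704 / 195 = 44.64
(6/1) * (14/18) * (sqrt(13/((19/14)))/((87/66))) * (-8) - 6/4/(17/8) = -2464 * sqrt(3458)/1653 - 12/17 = -88.36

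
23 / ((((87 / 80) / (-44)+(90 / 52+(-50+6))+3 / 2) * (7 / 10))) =-10524800 / 13067117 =-0.81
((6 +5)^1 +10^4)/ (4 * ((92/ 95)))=951045/ 368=2584.36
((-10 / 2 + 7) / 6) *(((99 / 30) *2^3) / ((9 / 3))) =44 / 15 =2.93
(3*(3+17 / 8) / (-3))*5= -205 / 8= -25.62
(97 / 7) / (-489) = -97 / 3423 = -0.03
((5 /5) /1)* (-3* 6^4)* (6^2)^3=-181398528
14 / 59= 0.24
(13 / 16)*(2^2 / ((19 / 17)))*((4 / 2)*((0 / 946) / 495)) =0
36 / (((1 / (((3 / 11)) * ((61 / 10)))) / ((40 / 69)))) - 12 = 5748 / 253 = 22.72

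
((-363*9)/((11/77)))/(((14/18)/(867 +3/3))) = -25521804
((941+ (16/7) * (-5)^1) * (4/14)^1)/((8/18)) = 58563/98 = 597.58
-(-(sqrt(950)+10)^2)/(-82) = -525/41-50* sqrt(38)/41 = -20.32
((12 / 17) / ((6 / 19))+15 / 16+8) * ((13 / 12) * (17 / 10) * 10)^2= 2910349 / 768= 3789.52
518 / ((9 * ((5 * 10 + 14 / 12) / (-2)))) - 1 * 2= -4.25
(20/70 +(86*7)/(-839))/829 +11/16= 53515311/77899472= 0.69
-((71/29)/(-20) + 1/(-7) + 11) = -43583/4060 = -10.73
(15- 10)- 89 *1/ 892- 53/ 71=263065/ 63332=4.15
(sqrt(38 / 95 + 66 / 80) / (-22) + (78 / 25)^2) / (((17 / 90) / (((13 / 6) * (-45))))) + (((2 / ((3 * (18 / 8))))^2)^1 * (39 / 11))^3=-40784072641173628 / 8116817967225 + 12285 * sqrt(10) / 1496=-4998.67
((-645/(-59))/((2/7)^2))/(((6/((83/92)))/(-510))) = -222973275/21712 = -10269.59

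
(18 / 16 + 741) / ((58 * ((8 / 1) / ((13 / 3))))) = 25727 / 3712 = 6.93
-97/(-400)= 97/400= 0.24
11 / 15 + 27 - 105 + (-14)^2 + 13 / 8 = 14443 / 120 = 120.36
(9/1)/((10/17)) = 153/10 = 15.30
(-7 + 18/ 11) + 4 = -15/ 11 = -1.36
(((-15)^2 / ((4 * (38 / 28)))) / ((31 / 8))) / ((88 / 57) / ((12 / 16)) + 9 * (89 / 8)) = 453600 / 4333397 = 0.10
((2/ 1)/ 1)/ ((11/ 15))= 30/ 11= 2.73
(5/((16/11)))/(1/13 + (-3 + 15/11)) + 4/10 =-1.80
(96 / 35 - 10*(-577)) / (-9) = -202046 / 315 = -641.42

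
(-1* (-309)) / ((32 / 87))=26883 / 32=840.09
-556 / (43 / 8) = -4448 / 43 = -103.44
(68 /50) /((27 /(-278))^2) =2627656 /18225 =144.18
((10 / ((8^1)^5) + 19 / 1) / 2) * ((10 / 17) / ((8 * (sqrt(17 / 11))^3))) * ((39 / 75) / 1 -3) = -106153641 * sqrt(187) / 1609891840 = -0.90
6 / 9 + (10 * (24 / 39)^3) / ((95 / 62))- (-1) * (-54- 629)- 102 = -98030815 / 125229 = -782.81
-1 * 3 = -3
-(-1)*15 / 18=5 / 6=0.83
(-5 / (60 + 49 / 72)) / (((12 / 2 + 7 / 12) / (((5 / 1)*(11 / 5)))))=-47520 / 345151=-0.14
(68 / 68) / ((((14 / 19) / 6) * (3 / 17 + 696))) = 323 / 27615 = 0.01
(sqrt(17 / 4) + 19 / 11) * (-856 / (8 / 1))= -107 * sqrt(17) / 2 - 2033 / 11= -405.40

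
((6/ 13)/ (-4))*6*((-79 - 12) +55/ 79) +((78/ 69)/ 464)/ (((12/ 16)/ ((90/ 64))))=2741025993/ 43840576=62.52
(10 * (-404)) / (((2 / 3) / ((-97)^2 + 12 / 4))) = -57036720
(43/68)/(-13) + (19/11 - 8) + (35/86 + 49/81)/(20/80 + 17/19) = -5.44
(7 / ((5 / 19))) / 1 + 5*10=383 / 5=76.60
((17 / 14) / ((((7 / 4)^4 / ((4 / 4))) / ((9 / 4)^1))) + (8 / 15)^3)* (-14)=-50258368 / 8103375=-6.20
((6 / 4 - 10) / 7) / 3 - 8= -353 / 42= -8.40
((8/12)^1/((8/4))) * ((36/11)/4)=3/11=0.27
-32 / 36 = -8 / 9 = -0.89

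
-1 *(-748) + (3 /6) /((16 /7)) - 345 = 12903 /32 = 403.22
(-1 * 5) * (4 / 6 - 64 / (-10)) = -106 / 3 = -35.33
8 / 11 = 0.73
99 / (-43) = -99 / 43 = -2.30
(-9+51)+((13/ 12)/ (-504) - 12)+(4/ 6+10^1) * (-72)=-4463437/ 6048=-738.00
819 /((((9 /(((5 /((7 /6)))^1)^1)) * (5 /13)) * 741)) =26 /19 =1.37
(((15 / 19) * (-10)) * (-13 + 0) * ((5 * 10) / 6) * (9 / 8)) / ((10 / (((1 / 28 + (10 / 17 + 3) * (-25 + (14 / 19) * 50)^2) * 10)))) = 6323384705625 / 13059536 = 484196.74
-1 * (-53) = 53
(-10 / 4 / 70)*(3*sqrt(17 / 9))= -sqrt(17) / 28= -0.15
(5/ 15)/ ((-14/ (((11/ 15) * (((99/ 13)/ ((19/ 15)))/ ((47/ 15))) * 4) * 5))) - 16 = -1354658/ 81263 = -16.67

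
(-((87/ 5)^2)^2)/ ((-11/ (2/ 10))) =57289761/ 34375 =1666.61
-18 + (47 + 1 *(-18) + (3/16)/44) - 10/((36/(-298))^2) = -38446253/57024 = -674.21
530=530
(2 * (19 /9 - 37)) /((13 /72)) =-5024 /13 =-386.46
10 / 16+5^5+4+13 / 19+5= 476567 / 152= 3135.31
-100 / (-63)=100 / 63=1.59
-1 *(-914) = 914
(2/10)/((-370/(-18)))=9/925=0.01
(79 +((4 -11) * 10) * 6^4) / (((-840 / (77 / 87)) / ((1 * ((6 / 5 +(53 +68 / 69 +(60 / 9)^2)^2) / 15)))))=2069838212314169 / 33550767000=61692.72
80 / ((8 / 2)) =20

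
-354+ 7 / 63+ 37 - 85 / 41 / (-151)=-316.88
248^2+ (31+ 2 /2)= 61536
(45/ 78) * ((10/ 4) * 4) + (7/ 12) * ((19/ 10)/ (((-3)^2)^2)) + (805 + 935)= 220597129/ 126360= 1745.78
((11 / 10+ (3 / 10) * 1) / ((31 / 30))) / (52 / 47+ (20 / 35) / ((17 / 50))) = 39151 / 80538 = 0.49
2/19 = 0.11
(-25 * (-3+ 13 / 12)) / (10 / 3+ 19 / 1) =575 / 268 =2.15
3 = 3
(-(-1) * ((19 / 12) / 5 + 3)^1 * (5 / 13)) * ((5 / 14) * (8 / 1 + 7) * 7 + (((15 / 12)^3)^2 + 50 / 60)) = 53.77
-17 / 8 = -2.12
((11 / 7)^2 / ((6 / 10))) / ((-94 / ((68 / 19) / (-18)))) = 10285 / 1181439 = 0.01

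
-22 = -22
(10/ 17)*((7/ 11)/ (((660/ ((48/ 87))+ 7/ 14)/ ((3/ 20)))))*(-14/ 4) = -147/ 895169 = -0.00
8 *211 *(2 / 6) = 1688 / 3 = 562.67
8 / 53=0.15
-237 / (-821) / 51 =79 / 13957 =0.01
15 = 15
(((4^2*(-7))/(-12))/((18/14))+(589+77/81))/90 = 24187/3645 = 6.64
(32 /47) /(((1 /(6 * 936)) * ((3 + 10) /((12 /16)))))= 10368 /47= 220.60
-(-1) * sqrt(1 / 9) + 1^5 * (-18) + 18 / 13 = -635 / 39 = -16.28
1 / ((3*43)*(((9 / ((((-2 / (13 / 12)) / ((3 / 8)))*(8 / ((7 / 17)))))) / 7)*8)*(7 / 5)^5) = -3400000 / 253668051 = -0.01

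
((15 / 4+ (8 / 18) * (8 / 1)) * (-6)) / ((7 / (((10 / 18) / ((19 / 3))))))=-1315 / 2394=-0.55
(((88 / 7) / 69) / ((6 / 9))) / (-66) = -2 / 483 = -0.00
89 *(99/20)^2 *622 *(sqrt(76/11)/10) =24661989 *sqrt(209)/1000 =356534.24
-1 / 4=-0.25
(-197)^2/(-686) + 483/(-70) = -108856/1715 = -63.47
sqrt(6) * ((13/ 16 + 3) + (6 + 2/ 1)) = 189 * sqrt(6)/ 16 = 28.93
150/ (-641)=-150/ 641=-0.23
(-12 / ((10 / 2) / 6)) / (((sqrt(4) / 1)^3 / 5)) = -9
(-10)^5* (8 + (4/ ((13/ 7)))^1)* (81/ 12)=-89100000/ 13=-6853846.15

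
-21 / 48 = -7 / 16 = -0.44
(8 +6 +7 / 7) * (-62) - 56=-986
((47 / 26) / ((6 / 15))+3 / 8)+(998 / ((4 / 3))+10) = 79393 / 104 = 763.39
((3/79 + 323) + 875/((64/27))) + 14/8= 3508503/5056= 693.93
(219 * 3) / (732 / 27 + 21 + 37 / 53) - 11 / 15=4444733 / 349230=12.73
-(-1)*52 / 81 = 52 / 81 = 0.64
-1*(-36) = 36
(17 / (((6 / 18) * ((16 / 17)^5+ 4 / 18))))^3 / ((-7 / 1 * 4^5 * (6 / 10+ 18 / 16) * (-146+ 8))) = 0.09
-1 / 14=-0.07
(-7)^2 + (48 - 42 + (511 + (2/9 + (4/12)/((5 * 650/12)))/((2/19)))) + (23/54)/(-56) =2791718081/4914000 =568.12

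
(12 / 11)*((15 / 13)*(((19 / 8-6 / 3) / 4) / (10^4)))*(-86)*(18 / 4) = -10449 / 2288000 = -0.00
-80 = -80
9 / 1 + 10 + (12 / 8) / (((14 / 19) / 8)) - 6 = 205 / 7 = 29.29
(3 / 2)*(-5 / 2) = -15 / 4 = -3.75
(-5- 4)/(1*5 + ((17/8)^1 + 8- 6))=-72/73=-0.99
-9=-9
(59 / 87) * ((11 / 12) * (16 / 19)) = 2596 / 4959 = 0.52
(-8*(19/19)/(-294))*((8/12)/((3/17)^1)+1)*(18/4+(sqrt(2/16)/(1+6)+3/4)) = 43*sqrt(2)/9261+43/63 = 0.69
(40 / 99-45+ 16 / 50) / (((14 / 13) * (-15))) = 1424579 / 519750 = 2.74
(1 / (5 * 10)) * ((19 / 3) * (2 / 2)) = 19 / 150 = 0.13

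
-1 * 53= -53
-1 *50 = -50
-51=-51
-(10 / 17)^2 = -100 / 289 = -0.35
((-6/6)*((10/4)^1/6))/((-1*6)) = 5/72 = 0.07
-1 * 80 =-80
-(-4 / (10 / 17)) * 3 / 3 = 34 / 5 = 6.80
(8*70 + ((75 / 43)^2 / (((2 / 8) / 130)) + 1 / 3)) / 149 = 11883169 / 826503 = 14.38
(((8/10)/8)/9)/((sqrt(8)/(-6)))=-sqrt(2)/60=-0.02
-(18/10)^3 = -729/125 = -5.83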